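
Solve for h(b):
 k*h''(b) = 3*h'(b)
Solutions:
 h(b) = C1 + C2*exp(3*b/k)


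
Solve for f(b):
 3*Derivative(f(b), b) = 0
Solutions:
 f(b) = C1


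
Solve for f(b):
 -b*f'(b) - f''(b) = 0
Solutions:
 f(b) = C1 + C2*erf(sqrt(2)*b/2)


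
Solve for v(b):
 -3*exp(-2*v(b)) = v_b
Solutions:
 v(b) = log(-sqrt(C1 - 6*b))
 v(b) = log(C1 - 6*b)/2


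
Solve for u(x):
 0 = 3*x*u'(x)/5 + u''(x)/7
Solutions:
 u(x) = C1 + C2*erf(sqrt(210)*x/10)


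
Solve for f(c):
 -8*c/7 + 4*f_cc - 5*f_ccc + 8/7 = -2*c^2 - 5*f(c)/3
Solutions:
 f(c) = C1*exp(c*(-2^(2/3)*(15*sqrt(6905) + 1253)^(1/3) - 32*2^(1/3)/(15*sqrt(6905) + 1253)^(1/3) + 16)/60)*sin(2^(1/3)*sqrt(3)*c*(-2^(1/3)*(15*sqrt(6905) + 1253)^(1/3) + 32/(15*sqrt(6905) + 1253)^(1/3))/60) + C2*exp(c*(-2^(2/3)*(15*sqrt(6905) + 1253)^(1/3) - 32*2^(1/3)/(15*sqrt(6905) + 1253)^(1/3) + 16)/60)*cos(2^(1/3)*sqrt(3)*c*(-2^(1/3)*(15*sqrt(6905) + 1253)^(1/3) + 32/(15*sqrt(6905) + 1253)^(1/3))/60) + C3*exp(c*(32*2^(1/3)/(15*sqrt(6905) + 1253)^(1/3) + 8 + 2^(2/3)*(15*sqrt(6905) + 1253)^(1/3))/30) - 6*c^2/5 + 24*c/35 + 888/175


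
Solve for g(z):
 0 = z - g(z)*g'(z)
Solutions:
 g(z) = -sqrt(C1 + z^2)
 g(z) = sqrt(C1 + z^2)


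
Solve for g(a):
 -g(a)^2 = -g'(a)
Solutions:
 g(a) = -1/(C1 + a)


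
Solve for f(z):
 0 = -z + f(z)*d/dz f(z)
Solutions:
 f(z) = -sqrt(C1 + z^2)
 f(z) = sqrt(C1 + z^2)


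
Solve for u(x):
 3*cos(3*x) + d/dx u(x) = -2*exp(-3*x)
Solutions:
 u(x) = C1 - sin(3*x) + 2*exp(-3*x)/3


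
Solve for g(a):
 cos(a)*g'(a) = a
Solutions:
 g(a) = C1 + Integral(a/cos(a), a)


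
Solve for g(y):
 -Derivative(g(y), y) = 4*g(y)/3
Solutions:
 g(y) = C1*exp(-4*y/3)


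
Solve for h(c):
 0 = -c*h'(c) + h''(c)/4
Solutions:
 h(c) = C1 + C2*erfi(sqrt(2)*c)


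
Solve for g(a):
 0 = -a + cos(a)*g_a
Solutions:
 g(a) = C1 + Integral(a/cos(a), a)


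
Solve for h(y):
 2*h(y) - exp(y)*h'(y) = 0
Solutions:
 h(y) = C1*exp(-2*exp(-y))


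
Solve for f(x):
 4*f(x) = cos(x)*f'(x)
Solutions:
 f(x) = C1*(sin(x)^2 + 2*sin(x) + 1)/(sin(x)^2 - 2*sin(x) + 1)


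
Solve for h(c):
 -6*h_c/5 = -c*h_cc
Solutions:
 h(c) = C1 + C2*c^(11/5)


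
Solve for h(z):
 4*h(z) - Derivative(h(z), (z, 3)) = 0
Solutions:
 h(z) = C3*exp(2^(2/3)*z) + (C1*sin(2^(2/3)*sqrt(3)*z/2) + C2*cos(2^(2/3)*sqrt(3)*z/2))*exp(-2^(2/3)*z/2)


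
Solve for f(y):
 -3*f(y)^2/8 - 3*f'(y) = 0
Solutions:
 f(y) = 8/(C1 + y)


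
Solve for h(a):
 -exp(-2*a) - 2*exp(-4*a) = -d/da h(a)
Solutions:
 h(a) = C1 - exp(-2*a)/2 - exp(-4*a)/2


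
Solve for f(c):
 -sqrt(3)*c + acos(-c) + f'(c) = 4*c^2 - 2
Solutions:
 f(c) = C1 + 4*c^3/3 + sqrt(3)*c^2/2 - c*acos(-c) - 2*c - sqrt(1 - c^2)


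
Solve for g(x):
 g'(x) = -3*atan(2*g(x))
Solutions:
 Integral(1/atan(2*_y), (_y, g(x))) = C1 - 3*x


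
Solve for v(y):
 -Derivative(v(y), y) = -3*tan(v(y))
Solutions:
 v(y) = pi - asin(C1*exp(3*y))
 v(y) = asin(C1*exp(3*y))


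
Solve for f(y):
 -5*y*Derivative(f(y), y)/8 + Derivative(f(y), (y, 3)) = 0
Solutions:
 f(y) = C1 + Integral(C2*airyai(5^(1/3)*y/2) + C3*airybi(5^(1/3)*y/2), y)


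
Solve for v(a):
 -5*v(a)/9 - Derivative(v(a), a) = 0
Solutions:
 v(a) = C1*exp(-5*a/9)


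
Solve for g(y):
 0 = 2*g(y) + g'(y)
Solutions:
 g(y) = C1*exp(-2*y)


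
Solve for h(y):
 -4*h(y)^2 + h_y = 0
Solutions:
 h(y) = -1/(C1 + 4*y)


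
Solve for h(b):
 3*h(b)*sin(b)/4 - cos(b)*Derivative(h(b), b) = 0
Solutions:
 h(b) = C1/cos(b)^(3/4)


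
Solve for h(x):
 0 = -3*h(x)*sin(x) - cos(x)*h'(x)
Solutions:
 h(x) = C1*cos(x)^3


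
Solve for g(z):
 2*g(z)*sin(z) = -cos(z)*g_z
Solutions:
 g(z) = C1*cos(z)^2


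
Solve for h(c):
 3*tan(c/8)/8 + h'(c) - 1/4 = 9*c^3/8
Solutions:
 h(c) = C1 + 9*c^4/32 + c/4 + 3*log(cos(c/8))


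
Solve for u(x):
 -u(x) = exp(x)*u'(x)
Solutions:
 u(x) = C1*exp(exp(-x))


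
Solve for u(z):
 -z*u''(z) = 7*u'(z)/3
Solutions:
 u(z) = C1 + C2/z^(4/3)


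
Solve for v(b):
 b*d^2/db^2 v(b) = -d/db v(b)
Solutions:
 v(b) = C1 + C2*log(b)


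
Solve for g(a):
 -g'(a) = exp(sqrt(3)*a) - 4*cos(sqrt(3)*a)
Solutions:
 g(a) = C1 - sqrt(3)*exp(sqrt(3)*a)/3 + 4*sqrt(3)*sin(sqrt(3)*a)/3


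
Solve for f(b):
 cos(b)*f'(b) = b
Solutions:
 f(b) = C1 + Integral(b/cos(b), b)


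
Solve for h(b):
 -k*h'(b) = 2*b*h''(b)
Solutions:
 h(b) = C1 + b^(1 - re(k)/2)*(C2*sin(log(b)*Abs(im(k))/2) + C3*cos(log(b)*im(k)/2))


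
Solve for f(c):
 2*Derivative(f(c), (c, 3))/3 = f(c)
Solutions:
 f(c) = C3*exp(2^(2/3)*3^(1/3)*c/2) + (C1*sin(2^(2/3)*3^(5/6)*c/4) + C2*cos(2^(2/3)*3^(5/6)*c/4))*exp(-2^(2/3)*3^(1/3)*c/4)


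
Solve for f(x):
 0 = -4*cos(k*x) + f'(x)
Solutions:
 f(x) = C1 + 4*sin(k*x)/k


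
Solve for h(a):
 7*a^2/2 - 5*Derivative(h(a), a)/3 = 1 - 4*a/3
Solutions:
 h(a) = C1 + 7*a^3/10 + 2*a^2/5 - 3*a/5


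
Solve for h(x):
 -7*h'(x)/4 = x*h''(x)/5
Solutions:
 h(x) = C1 + C2/x^(31/4)


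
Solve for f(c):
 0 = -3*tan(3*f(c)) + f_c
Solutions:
 f(c) = -asin(C1*exp(9*c))/3 + pi/3
 f(c) = asin(C1*exp(9*c))/3


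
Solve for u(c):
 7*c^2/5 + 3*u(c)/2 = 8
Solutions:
 u(c) = 16/3 - 14*c^2/15


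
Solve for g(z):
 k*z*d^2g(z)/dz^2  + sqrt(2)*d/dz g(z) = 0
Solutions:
 g(z) = C1 + z^(((re(k) - sqrt(2))*re(k) + im(k)^2)/(re(k)^2 + im(k)^2))*(C2*sin(sqrt(2)*log(z)*Abs(im(k))/(re(k)^2 + im(k)^2)) + C3*cos(sqrt(2)*log(z)*im(k)/(re(k)^2 + im(k)^2)))


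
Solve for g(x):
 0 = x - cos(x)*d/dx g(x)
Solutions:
 g(x) = C1 + Integral(x/cos(x), x)


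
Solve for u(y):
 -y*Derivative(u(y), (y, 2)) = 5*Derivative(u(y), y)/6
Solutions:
 u(y) = C1 + C2*y^(1/6)


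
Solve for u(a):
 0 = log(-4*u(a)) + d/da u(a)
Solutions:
 Integral(1/(log(-_y) + 2*log(2)), (_y, u(a))) = C1 - a


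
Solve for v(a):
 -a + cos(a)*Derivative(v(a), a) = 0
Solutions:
 v(a) = C1 + Integral(a/cos(a), a)


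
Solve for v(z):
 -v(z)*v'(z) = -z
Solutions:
 v(z) = -sqrt(C1 + z^2)
 v(z) = sqrt(C1 + z^2)


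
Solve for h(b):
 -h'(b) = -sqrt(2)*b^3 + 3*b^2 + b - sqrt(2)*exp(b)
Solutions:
 h(b) = C1 + sqrt(2)*b^4/4 - b^3 - b^2/2 + sqrt(2)*exp(b)


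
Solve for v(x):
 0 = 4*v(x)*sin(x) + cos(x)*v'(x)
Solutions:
 v(x) = C1*cos(x)^4


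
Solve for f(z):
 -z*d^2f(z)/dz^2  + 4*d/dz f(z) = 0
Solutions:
 f(z) = C1 + C2*z^5


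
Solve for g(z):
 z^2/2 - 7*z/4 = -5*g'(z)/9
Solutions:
 g(z) = C1 - 3*z^3/10 + 63*z^2/40


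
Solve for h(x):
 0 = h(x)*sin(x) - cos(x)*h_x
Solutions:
 h(x) = C1/cos(x)


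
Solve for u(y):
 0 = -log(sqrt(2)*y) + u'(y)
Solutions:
 u(y) = C1 + y*log(y) - y + y*log(2)/2


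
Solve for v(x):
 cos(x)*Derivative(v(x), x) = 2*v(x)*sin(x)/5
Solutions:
 v(x) = C1/cos(x)^(2/5)


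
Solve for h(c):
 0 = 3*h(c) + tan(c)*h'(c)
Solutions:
 h(c) = C1/sin(c)^3


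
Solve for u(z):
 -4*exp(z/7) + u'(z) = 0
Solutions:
 u(z) = C1 + 28*exp(z/7)


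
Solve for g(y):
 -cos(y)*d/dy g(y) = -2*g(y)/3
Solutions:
 g(y) = C1*(sin(y) + 1)^(1/3)/(sin(y) - 1)^(1/3)


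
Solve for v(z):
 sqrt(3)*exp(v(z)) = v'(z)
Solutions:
 v(z) = log(-1/(C1 + sqrt(3)*z))


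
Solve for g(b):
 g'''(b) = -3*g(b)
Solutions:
 g(b) = C3*exp(-3^(1/3)*b) + (C1*sin(3^(5/6)*b/2) + C2*cos(3^(5/6)*b/2))*exp(3^(1/3)*b/2)


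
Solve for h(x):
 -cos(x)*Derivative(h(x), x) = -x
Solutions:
 h(x) = C1 + Integral(x/cos(x), x)


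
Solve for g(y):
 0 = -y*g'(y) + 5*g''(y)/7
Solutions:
 g(y) = C1 + C2*erfi(sqrt(70)*y/10)


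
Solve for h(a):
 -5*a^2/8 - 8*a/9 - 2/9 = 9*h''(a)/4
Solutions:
 h(a) = C1 + C2*a - 5*a^4/216 - 16*a^3/243 - 4*a^2/81


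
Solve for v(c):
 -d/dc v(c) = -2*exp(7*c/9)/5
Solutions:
 v(c) = C1 + 18*exp(7*c/9)/35


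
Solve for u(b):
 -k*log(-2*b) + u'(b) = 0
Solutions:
 u(b) = C1 + b*k*log(-b) + b*k*(-1 + log(2))


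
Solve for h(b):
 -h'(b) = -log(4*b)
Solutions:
 h(b) = C1 + b*log(b) - b + b*log(4)


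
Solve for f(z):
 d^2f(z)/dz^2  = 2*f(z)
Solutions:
 f(z) = C1*exp(-sqrt(2)*z) + C2*exp(sqrt(2)*z)


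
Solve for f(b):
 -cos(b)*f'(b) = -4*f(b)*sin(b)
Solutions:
 f(b) = C1/cos(b)^4


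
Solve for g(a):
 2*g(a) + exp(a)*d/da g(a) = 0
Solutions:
 g(a) = C1*exp(2*exp(-a))


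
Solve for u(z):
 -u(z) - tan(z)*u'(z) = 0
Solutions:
 u(z) = C1/sin(z)


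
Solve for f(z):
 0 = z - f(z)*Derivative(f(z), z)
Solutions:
 f(z) = -sqrt(C1 + z^2)
 f(z) = sqrt(C1 + z^2)


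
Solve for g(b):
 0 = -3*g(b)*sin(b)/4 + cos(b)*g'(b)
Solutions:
 g(b) = C1/cos(b)^(3/4)


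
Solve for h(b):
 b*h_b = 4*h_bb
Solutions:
 h(b) = C1 + C2*erfi(sqrt(2)*b/4)


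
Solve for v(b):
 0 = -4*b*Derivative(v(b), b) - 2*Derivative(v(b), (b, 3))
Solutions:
 v(b) = C1 + Integral(C2*airyai(-2^(1/3)*b) + C3*airybi(-2^(1/3)*b), b)


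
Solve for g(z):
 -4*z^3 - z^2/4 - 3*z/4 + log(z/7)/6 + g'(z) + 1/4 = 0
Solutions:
 g(z) = C1 + z^4 + z^3/12 + 3*z^2/8 - z*log(z)/6 - z/12 + z*log(7)/6


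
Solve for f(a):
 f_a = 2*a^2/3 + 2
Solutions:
 f(a) = C1 + 2*a^3/9 + 2*a


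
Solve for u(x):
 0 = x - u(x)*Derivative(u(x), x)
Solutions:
 u(x) = -sqrt(C1 + x^2)
 u(x) = sqrt(C1 + x^2)


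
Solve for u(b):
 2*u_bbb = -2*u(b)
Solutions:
 u(b) = C3*exp(-b) + (C1*sin(sqrt(3)*b/2) + C2*cos(sqrt(3)*b/2))*exp(b/2)


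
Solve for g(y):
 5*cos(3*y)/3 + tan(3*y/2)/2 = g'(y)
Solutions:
 g(y) = C1 - log(cos(3*y/2))/3 + 5*sin(3*y)/9


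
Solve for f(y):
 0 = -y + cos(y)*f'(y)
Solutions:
 f(y) = C1 + Integral(y/cos(y), y)


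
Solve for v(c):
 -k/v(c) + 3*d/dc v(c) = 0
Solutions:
 v(c) = -sqrt(C1 + 6*c*k)/3
 v(c) = sqrt(C1 + 6*c*k)/3


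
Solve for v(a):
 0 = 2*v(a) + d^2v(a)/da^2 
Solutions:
 v(a) = C1*sin(sqrt(2)*a) + C2*cos(sqrt(2)*a)


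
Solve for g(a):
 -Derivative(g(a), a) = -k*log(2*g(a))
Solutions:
 Integral(1/(log(_y) + log(2)), (_y, g(a))) = C1 + a*k


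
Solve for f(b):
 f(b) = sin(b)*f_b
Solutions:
 f(b) = C1*sqrt(cos(b) - 1)/sqrt(cos(b) + 1)


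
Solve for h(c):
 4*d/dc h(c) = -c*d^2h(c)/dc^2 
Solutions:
 h(c) = C1 + C2/c^3


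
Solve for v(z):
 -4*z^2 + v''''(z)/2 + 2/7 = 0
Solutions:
 v(z) = C1 + C2*z + C3*z^2 + C4*z^3 + z^6/45 - z^4/42


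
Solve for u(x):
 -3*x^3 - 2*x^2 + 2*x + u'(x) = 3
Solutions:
 u(x) = C1 + 3*x^4/4 + 2*x^3/3 - x^2 + 3*x


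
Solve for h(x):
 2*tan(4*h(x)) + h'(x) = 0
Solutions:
 h(x) = -asin(C1*exp(-8*x))/4 + pi/4
 h(x) = asin(C1*exp(-8*x))/4


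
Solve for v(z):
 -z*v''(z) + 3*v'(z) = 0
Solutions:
 v(z) = C1 + C2*z^4


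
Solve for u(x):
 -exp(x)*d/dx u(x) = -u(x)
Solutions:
 u(x) = C1*exp(-exp(-x))


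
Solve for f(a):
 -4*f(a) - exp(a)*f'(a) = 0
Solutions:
 f(a) = C1*exp(4*exp(-a))


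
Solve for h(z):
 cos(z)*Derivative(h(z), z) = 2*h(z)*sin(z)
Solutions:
 h(z) = C1/cos(z)^2


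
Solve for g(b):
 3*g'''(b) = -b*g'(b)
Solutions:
 g(b) = C1 + Integral(C2*airyai(-3^(2/3)*b/3) + C3*airybi(-3^(2/3)*b/3), b)


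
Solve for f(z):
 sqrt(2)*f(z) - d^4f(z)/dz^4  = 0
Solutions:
 f(z) = C1*exp(-2^(1/8)*z) + C2*exp(2^(1/8)*z) + C3*sin(2^(1/8)*z) + C4*cos(2^(1/8)*z)


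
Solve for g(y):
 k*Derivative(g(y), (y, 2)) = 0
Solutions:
 g(y) = C1 + C2*y


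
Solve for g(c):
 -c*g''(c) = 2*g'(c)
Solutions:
 g(c) = C1 + C2/c


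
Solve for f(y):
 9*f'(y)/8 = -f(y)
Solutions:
 f(y) = C1*exp(-8*y/9)


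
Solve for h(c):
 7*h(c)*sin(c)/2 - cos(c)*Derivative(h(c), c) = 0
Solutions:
 h(c) = C1/cos(c)^(7/2)


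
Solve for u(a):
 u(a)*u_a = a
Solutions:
 u(a) = -sqrt(C1 + a^2)
 u(a) = sqrt(C1 + a^2)


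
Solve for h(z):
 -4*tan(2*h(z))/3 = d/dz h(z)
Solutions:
 h(z) = -asin(C1*exp(-8*z/3))/2 + pi/2
 h(z) = asin(C1*exp(-8*z/3))/2


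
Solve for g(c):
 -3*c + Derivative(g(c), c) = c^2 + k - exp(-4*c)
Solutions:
 g(c) = C1 + c^3/3 + 3*c^2/2 + c*k + exp(-4*c)/4


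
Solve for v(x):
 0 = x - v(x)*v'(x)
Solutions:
 v(x) = -sqrt(C1 + x^2)
 v(x) = sqrt(C1 + x^2)


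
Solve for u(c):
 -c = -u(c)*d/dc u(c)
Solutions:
 u(c) = -sqrt(C1 + c^2)
 u(c) = sqrt(C1 + c^2)


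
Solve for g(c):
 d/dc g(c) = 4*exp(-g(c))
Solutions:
 g(c) = log(C1 + 4*c)


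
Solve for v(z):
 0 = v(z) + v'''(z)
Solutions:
 v(z) = C3*exp(-z) + (C1*sin(sqrt(3)*z/2) + C2*cos(sqrt(3)*z/2))*exp(z/2)


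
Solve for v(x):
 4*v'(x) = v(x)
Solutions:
 v(x) = C1*exp(x/4)


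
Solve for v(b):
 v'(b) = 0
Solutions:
 v(b) = C1


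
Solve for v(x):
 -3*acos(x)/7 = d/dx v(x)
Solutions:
 v(x) = C1 - 3*x*acos(x)/7 + 3*sqrt(1 - x^2)/7


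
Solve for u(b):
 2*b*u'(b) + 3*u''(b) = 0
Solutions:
 u(b) = C1 + C2*erf(sqrt(3)*b/3)


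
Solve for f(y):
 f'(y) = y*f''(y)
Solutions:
 f(y) = C1 + C2*y^2


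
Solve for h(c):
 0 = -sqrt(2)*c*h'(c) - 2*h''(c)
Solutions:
 h(c) = C1 + C2*erf(2^(1/4)*c/2)


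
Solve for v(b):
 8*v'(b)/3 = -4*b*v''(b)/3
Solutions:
 v(b) = C1 + C2/b


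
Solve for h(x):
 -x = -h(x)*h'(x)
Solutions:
 h(x) = -sqrt(C1 + x^2)
 h(x) = sqrt(C1 + x^2)


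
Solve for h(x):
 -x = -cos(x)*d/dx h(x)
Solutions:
 h(x) = C1 + Integral(x/cos(x), x)


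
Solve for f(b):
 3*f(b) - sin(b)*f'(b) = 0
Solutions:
 f(b) = C1*(cos(b) - 1)^(3/2)/(cos(b) + 1)^(3/2)


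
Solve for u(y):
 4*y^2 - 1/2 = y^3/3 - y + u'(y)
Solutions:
 u(y) = C1 - y^4/12 + 4*y^3/3 + y^2/2 - y/2


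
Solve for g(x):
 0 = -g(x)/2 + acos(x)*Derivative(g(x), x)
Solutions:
 g(x) = C1*exp(Integral(1/acos(x), x)/2)


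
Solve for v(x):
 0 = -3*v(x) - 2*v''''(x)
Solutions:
 v(x) = (C1*sin(6^(1/4)*x/2) + C2*cos(6^(1/4)*x/2))*exp(-6^(1/4)*x/2) + (C3*sin(6^(1/4)*x/2) + C4*cos(6^(1/4)*x/2))*exp(6^(1/4)*x/2)


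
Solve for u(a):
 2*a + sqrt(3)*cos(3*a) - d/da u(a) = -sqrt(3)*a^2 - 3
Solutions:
 u(a) = C1 + sqrt(3)*a^3/3 + a^2 + 3*a + sqrt(3)*sin(3*a)/3


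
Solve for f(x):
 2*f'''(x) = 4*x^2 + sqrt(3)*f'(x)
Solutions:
 f(x) = C1 + C2*exp(-sqrt(2)*3^(1/4)*x/2) + C3*exp(sqrt(2)*3^(1/4)*x/2) - 4*sqrt(3)*x^3/9 - 16*x/3


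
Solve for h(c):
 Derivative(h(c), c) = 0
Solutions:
 h(c) = C1


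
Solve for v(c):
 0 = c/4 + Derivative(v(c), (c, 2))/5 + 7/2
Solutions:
 v(c) = C1 + C2*c - 5*c^3/24 - 35*c^2/4


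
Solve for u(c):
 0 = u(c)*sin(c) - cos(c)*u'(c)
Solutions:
 u(c) = C1/cos(c)


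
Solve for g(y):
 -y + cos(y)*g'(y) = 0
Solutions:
 g(y) = C1 + Integral(y/cos(y), y)


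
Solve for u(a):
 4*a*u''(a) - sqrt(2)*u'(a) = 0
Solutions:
 u(a) = C1 + C2*a^(sqrt(2)/4 + 1)


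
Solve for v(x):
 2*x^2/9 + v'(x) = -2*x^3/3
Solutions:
 v(x) = C1 - x^4/6 - 2*x^3/27


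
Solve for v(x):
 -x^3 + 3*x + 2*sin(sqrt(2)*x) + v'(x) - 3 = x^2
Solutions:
 v(x) = C1 + x^4/4 + x^3/3 - 3*x^2/2 + 3*x + sqrt(2)*cos(sqrt(2)*x)


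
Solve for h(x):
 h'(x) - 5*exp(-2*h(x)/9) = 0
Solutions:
 h(x) = 9*log(-sqrt(C1 + 5*x)) - 9*log(3) + 9*log(2)/2
 h(x) = 9*log(C1 + 5*x)/2 - 9*log(3) + 9*log(2)/2


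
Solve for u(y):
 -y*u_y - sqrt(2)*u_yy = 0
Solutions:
 u(y) = C1 + C2*erf(2^(1/4)*y/2)


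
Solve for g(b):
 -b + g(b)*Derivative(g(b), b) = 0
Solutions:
 g(b) = -sqrt(C1 + b^2)
 g(b) = sqrt(C1 + b^2)


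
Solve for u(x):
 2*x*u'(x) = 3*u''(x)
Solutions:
 u(x) = C1 + C2*erfi(sqrt(3)*x/3)


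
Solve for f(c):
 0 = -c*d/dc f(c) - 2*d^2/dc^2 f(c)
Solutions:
 f(c) = C1 + C2*erf(c/2)


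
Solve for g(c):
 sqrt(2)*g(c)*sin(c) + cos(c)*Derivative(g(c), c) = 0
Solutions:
 g(c) = C1*cos(c)^(sqrt(2))


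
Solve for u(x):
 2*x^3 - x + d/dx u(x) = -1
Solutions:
 u(x) = C1 - x^4/2 + x^2/2 - x


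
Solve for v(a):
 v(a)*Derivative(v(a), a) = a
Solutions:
 v(a) = -sqrt(C1 + a^2)
 v(a) = sqrt(C1 + a^2)


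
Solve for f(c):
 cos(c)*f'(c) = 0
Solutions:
 f(c) = C1


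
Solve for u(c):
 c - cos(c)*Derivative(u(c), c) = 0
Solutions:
 u(c) = C1 + Integral(c/cos(c), c)


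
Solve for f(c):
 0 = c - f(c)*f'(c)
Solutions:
 f(c) = -sqrt(C1 + c^2)
 f(c) = sqrt(C1 + c^2)


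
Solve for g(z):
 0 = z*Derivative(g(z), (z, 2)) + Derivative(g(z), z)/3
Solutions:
 g(z) = C1 + C2*z^(2/3)


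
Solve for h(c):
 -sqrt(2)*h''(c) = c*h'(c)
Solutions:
 h(c) = C1 + C2*erf(2^(1/4)*c/2)


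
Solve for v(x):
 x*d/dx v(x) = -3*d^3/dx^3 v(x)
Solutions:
 v(x) = C1 + Integral(C2*airyai(-3^(2/3)*x/3) + C3*airybi(-3^(2/3)*x/3), x)


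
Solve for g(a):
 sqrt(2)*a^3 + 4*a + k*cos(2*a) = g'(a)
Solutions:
 g(a) = C1 + sqrt(2)*a^4/4 + 2*a^2 + k*sin(2*a)/2


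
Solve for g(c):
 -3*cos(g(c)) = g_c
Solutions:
 g(c) = pi - asin((C1 + exp(6*c))/(C1 - exp(6*c)))
 g(c) = asin((C1 + exp(6*c))/(C1 - exp(6*c)))


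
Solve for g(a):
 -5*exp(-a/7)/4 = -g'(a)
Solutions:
 g(a) = C1 - 35*exp(-a/7)/4


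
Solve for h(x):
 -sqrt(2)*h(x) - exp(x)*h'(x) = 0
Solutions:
 h(x) = C1*exp(sqrt(2)*exp(-x))


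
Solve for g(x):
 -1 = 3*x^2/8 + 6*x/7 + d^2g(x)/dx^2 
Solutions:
 g(x) = C1 + C2*x - x^4/32 - x^3/7 - x^2/2


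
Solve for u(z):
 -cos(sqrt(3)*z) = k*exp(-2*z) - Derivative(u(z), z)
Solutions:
 u(z) = C1 - k*exp(-2*z)/2 + sqrt(3)*sin(sqrt(3)*z)/3


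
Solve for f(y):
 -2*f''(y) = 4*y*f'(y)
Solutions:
 f(y) = C1 + C2*erf(y)


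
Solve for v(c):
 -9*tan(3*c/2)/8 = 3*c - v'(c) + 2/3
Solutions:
 v(c) = C1 + 3*c^2/2 + 2*c/3 - 3*log(cos(3*c/2))/4


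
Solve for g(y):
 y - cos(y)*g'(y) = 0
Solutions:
 g(y) = C1 + Integral(y/cos(y), y)


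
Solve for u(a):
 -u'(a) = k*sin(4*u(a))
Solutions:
 u(a) = -acos((-C1 - exp(8*a*k))/(C1 - exp(8*a*k)))/4 + pi/2
 u(a) = acos((-C1 - exp(8*a*k))/(C1 - exp(8*a*k)))/4


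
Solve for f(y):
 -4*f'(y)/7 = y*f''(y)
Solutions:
 f(y) = C1 + C2*y^(3/7)


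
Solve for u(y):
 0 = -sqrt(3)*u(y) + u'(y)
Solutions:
 u(y) = C1*exp(sqrt(3)*y)


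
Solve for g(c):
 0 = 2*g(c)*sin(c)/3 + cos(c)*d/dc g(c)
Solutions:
 g(c) = C1*cos(c)^(2/3)


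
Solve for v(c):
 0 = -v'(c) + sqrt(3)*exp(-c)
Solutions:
 v(c) = C1 - sqrt(3)*exp(-c)


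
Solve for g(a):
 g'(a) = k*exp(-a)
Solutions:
 g(a) = C1 - k*exp(-a)


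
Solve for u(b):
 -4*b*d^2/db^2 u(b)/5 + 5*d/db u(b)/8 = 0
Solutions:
 u(b) = C1 + C2*b^(57/32)


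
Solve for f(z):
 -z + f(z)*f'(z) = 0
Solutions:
 f(z) = -sqrt(C1 + z^2)
 f(z) = sqrt(C1 + z^2)


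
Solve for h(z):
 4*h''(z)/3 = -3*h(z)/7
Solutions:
 h(z) = C1*sin(3*sqrt(7)*z/14) + C2*cos(3*sqrt(7)*z/14)


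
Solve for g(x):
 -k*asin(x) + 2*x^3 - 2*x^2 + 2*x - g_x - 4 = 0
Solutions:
 g(x) = C1 - k*(x*asin(x) + sqrt(1 - x^2)) + x^4/2 - 2*x^3/3 + x^2 - 4*x


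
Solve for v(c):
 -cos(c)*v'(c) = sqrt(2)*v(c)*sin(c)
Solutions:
 v(c) = C1*cos(c)^(sqrt(2))


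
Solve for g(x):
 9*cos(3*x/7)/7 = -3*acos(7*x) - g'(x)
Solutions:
 g(x) = C1 - 3*x*acos(7*x) + 3*sqrt(1 - 49*x^2)/7 - 3*sin(3*x/7)


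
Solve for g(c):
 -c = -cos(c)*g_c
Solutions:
 g(c) = C1 + Integral(c/cos(c), c)


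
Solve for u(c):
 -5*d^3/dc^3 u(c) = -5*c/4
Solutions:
 u(c) = C1 + C2*c + C3*c^2 + c^4/96


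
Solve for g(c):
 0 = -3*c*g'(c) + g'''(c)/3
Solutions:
 g(c) = C1 + Integral(C2*airyai(3^(2/3)*c) + C3*airybi(3^(2/3)*c), c)


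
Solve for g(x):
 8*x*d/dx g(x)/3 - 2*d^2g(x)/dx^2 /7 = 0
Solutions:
 g(x) = C1 + C2*erfi(sqrt(42)*x/3)


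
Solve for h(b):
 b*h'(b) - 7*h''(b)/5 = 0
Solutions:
 h(b) = C1 + C2*erfi(sqrt(70)*b/14)


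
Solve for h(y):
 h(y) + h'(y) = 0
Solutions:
 h(y) = C1*exp(-y)


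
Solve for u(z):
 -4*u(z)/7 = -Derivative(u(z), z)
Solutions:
 u(z) = C1*exp(4*z/7)


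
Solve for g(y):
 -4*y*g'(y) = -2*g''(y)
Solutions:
 g(y) = C1 + C2*erfi(y)


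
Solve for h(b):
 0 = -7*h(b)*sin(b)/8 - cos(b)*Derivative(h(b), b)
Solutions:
 h(b) = C1*cos(b)^(7/8)


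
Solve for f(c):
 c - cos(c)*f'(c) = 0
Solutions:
 f(c) = C1 + Integral(c/cos(c), c)


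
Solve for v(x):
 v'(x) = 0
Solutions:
 v(x) = C1


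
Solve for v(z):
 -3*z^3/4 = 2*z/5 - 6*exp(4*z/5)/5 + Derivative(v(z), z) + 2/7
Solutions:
 v(z) = C1 - 3*z^4/16 - z^2/5 - 2*z/7 + 3*exp(4*z/5)/2


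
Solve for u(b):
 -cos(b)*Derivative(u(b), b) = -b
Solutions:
 u(b) = C1 + Integral(b/cos(b), b)


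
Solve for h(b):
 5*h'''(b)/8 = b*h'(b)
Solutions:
 h(b) = C1 + Integral(C2*airyai(2*5^(2/3)*b/5) + C3*airybi(2*5^(2/3)*b/5), b)


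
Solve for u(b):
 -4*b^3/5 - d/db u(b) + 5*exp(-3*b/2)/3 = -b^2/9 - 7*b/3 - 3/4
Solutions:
 u(b) = C1 - b^4/5 + b^3/27 + 7*b^2/6 + 3*b/4 - 10*exp(-3*b/2)/9


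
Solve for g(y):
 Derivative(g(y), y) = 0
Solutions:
 g(y) = C1


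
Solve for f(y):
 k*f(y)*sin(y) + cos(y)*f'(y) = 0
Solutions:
 f(y) = C1*exp(k*log(cos(y)))


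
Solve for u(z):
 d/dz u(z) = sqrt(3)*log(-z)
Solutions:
 u(z) = C1 + sqrt(3)*z*log(-z) - sqrt(3)*z


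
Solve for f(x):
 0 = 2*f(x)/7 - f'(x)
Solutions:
 f(x) = C1*exp(2*x/7)


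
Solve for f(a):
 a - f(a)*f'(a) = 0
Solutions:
 f(a) = -sqrt(C1 + a^2)
 f(a) = sqrt(C1 + a^2)


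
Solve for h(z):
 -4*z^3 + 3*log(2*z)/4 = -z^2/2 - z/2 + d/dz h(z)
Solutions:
 h(z) = C1 - z^4 + z^3/6 + z^2/4 + 3*z*log(z)/4 - 3*z/4 + 3*z*log(2)/4


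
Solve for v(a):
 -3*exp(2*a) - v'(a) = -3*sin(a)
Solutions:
 v(a) = C1 - 3*exp(2*a)/2 - 3*cos(a)


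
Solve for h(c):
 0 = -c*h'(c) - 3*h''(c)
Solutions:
 h(c) = C1 + C2*erf(sqrt(6)*c/6)


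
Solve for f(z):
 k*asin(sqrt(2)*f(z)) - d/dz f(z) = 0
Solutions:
 Integral(1/asin(sqrt(2)*_y), (_y, f(z))) = C1 + k*z


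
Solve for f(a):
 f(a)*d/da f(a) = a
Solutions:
 f(a) = -sqrt(C1 + a^2)
 f(a) = sqrt(C1 + a^2)


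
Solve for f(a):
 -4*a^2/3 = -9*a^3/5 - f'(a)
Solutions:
 f(a) = C1 - 9*a^4/20 + 4*a^3/9


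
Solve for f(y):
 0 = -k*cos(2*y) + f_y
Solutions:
 f(y) = C1 + k*sin(2*y)/2


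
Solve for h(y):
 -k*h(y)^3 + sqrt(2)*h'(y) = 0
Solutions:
 h(y) = -sqrt(-1/(C1 + sqrt(2)*k*y))
 h(y) = sqrt(-1/(C1 + sqrt(2)*k*y))


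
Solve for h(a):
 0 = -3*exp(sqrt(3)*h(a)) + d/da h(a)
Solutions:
 h(a) = sqrt(3)*(2*log(-1/(C1 + 3*a)) - log(3))/6


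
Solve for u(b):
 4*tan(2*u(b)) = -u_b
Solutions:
 u(b) = -asin(C1*exp(-8*b))/2 + pi/2
 u(b) = asin(C1*exp(-8*b))/2


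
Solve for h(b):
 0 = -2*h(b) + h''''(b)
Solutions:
 h(b) = C1*exp(-2^(1/4)*b) + C2*exp(2^(1/4)*b) + C3*sin(2^(1/4)*b) + C4*cos(2^(1/4)*b)


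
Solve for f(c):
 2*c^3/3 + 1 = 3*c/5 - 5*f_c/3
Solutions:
 f(c) = C1 - c^4/10 + 9*c^2/50 - 3*c/5


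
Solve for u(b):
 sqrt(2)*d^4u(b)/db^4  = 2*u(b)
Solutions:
 u(b) = C1*exp(-2^(1/8)*b) + C2*exp(2^(1/8)*b) + C3*sin(2^(1/8)*b) + C4*cos(2^(1/8)*b)


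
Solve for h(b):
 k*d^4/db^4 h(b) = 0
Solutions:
 h(b) = C1 + C2*b + C3*b^2 + C4*b^3


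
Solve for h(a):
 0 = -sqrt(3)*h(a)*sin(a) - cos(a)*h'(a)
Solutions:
 h(a) = C1*cos(a)^(sqrt(3))


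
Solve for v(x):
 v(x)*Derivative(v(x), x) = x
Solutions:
 v(x) = -sqrt(C1 + x^2)
 v(x) = sqrt(C1 + x^2)


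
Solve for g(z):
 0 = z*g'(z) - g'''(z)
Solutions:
 g(z) = C1 + Integral(C2*airyai(z) + C3*airybi(z), z)


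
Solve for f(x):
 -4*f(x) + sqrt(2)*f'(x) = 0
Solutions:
 f(x) = C1*exp(2*sqrt(2)*x)


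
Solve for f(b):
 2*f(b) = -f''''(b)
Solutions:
 f(b) = (C1*sin(2^(3/4)*b/2) + C2*cos(2^(3/4)*b/2))*exp(-2^(3/4)*b/2) + (C3*sin(2^(3/4)*b/2) + C4*cos(2^(3/4)*b/2))*exp(2^(3/4)*b/2)


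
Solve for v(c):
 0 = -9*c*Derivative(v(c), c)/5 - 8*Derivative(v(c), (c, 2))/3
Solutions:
 v(c) = C1 + C2*erf(3*sqrt(15)*c/20)


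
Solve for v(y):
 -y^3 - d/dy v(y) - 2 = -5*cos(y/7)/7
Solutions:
 v(y) = C1 - y^4/4 - 2*y + 5*sin(y/7)


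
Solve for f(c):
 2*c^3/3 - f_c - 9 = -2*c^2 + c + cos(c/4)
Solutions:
 f(c) = C1 + c^4/6 + 2*c^3/3 - c^2/2 - 9*c - 4*sin(c/4)


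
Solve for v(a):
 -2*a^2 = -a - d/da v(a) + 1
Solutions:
 v(a) = C1 + 2*a^3/3 - a^2/2 + a


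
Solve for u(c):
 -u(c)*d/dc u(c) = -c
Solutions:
 u(c) = -sqrt(C1 + c^2)
 u(c) = sqrt(C1 + c^2)


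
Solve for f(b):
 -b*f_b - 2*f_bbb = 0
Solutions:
 f(b) = C1 + Integral(C2*airyai(-2^(2/3)*b/2) + C3*airybi(-2^(2/3)*b/2), b)


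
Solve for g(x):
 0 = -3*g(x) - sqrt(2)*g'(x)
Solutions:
 g(x) = C1*exp(-3*sqrt(2)*x/2)


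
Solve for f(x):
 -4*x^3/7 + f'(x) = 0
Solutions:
 f(x) = C1 + x^4/7


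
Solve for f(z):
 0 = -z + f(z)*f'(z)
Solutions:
 f(z) = -sqrt(C1 + z^2)
 f(z) = sqrt(C1 + z^2)


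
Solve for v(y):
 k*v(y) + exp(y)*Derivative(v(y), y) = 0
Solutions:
 v(y) = C1*exp(k*exp(-y))


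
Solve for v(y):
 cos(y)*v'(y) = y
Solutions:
 v(y) = C1 + Integral(y/cos(y), y)


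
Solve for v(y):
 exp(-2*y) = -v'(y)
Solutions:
 v(y) = C1 + exp(-2*y)/2


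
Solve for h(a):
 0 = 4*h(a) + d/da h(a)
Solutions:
 h(a) = C1*exp(-4*a)


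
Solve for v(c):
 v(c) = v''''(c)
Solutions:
 v(c) = C1*exp(-c) + C2*exp(c) + C3*sin(c) + C4*cos(c)


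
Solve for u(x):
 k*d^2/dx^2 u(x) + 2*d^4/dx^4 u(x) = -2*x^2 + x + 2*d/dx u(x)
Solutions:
 u(x) = C1 + C2*exp(x*(-2*k/((-6^(1/3) + 2^(1/3)*3^(5/6)*I)*(sqrt(6)*sqrt(k^3 + 54) + 18)^(1/3)) - 6^(1/3)*(sqrt(6)*sqrt(k^3 + 54) + 18)^(1/3)/12 + 2^(1/3)*3^(5/6)*I*(sqrt(6)*sqrt(k^3 + 54) + 18)^(1/3)/12)) + C3*exp(x*(2*k/((6^(1/3) + 2^(1/3)*3^(5/6)*I)*(sqrt(6)*sqrt(k^3 + 54) + 18)^(1/3)) - 6^(1/3)*(sqrt(6)*sqrt(k^3 + 54) + 18)^(1/3)/12 - 2^(1/3)*3^(5/6)*I*(sqrt(6)*sqrt(k^3 + 54) + 18)^(1/3)/12)) + C4*exp(6^(1/3)*x*(-6^(1/3)*k/(sqrt(6)*sqrt(k^3 + 54) + 18)^(1/3) + (sqrt(6)*sqrt(k^3 + 54) + 18)^(1/3))/6) + k^2*x/2 + k*x^2/2 - k*x/4 + x^3/3 - x^2/4


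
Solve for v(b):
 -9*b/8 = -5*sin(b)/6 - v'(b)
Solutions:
 v(b) = C1 + 9*b^2/16 + 5*cos(b)/6


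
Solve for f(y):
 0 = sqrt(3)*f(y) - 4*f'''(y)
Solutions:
 f(y) = C3*exp(2^(1/3)*3^(1/6)*y/2) + (C1*sin(2^(1/3)*3^(2/3)*y/4) + C2*cos(2^(1/3)*3^(2/3)*y/4))*exp(-2^(1/3)*3^(1/6)*y/4)


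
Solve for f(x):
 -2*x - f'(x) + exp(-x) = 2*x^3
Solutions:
 f(x) = C1 - x^4/2 - x^2 - exp(-x)


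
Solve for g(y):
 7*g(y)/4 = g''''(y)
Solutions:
 g(y) = C1*exp(-sqrt(2)*7^(1/4)*y/2) + C2*exp(sqrt(2)*7^(1/4)*y/2) + C3*sin(sqrt(2)*7^(1/4)*y/2) + C4*cos(sqrt(2)*7^(1/4)*y/2)


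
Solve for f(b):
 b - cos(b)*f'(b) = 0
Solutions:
 f(b) = C1 + Integral(b/cos(b), b)


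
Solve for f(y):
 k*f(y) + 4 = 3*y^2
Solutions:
 f(y) = (3*y^2 - 4)/k


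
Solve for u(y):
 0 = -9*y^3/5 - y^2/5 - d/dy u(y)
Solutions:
 u(y) = C1 - 9*y^4/20 - y^3/15


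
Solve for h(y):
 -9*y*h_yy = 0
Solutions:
 h(y) = C1 + C2*y


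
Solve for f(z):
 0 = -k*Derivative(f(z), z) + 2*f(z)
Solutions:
 f(z) = C1*exp(2*z/k)


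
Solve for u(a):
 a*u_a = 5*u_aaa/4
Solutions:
 u(a) = C1 + Integral(C2*airyai(10^(2/3)*a/5) + C3*airybi(10^(2/3)*a/5), a)


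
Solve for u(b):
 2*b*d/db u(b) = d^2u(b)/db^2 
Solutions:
 u(b) = C1 + C2*erfi(b)


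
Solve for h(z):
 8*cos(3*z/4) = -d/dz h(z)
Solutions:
 h(z) = C1 - 32*sin(3*z/4)/3


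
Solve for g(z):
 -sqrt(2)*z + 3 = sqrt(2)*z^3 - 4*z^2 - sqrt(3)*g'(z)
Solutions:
 g(z) = C1 + sqrt(6)*z^4/12 - 4*sqrt(3)*z^3/9 + sqrt(6)*z^2/6 - sqrt(3)*z


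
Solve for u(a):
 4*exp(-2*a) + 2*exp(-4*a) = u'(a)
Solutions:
 u(a) = C1 - 2*exp(-2*a) - exp(-4*a)/2


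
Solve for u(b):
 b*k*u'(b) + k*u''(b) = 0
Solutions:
 u(b) = C1 + C2*erf(sqrt(2)*b/2)


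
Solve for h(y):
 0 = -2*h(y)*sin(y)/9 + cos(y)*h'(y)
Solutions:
 h(y) = C1/cos(y)^(2/9)


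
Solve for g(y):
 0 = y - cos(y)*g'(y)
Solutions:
 g(y) = C1 + Integral(y/cos(y), y)


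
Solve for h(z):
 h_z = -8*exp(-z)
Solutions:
 h(z) = C1 + 8*exp(-z)


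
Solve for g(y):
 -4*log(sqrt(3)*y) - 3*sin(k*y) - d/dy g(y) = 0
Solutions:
 g(y) = C1 - 4*y*log(y) - 2*y*log(3) + 4*y - 3*Piecewise((-cos(k*y)/k, Ne(k, 0)), (0, True))


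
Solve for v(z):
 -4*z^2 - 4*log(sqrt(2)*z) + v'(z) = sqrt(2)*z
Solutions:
 v(z) = C1 + 4*z^3/3 + sqrt(2)*z^2/2 + 4*z*log(z) - 4*z + z*log(4)


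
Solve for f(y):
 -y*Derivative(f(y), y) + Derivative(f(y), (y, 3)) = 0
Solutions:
 f(y) = C1 + Integral(C2*airyai(y) + C3*airybi(y), y)


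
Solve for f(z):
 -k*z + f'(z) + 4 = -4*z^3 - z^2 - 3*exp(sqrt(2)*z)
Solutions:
 f(z) = C1 + k*z^2/2 - z^4 - z^3/3 - 4*z - 3*sqrt(2)*exp(sqrt(2)*z)/2


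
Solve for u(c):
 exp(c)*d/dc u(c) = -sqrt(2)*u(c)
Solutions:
 u(c) = C1*exp(sqrt(2)*exp(-c))


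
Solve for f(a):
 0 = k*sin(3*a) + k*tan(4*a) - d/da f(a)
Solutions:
 f(a) = C1 + k*(3*log(tan(4*a)^2 + 1) - 8*cos(3*a))/24


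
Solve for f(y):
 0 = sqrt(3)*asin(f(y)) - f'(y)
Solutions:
 Integral(1/asin(_y), (_y, f(y))) = C1 + sqrt(3)*y


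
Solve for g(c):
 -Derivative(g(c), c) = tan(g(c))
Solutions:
 g(c) = pi - asin(C1*exp(-c))
 g(c) = asin(C1*exp(-c))


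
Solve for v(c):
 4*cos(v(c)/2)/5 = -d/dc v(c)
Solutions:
 4*c/5 - log(sin(v(c)/2) - 1) + log(sin(v(c)/2) + 1) = C1


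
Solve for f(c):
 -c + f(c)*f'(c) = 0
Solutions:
 f(c) = -sqrt(C1 + c^2)
 f(c) = sqrt(C1 + c^2)


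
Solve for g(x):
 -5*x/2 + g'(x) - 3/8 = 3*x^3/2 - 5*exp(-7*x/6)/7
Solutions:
 g(x) = C1 + 3*x^4/8 + 5*x^2/4 + 3*x/8 + 30*exp(-7*x/6)/49


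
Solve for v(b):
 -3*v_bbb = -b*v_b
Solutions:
 v(b) = C1 + Integral(C2*airyai(3^(2/3)*b/3) + C3*airybi(3^(2/3)*b/3), b)


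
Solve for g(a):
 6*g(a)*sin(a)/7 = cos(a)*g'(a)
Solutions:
 g(a) = C1/cos(a)^(6/7)


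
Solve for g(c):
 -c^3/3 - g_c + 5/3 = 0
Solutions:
 g(c) = C1 - c^4/12 + 5*c/3


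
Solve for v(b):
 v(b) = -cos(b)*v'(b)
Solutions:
 v(b) = C1*sqrt(sin(b) - 1)/sqrt(sin(b) + 1)


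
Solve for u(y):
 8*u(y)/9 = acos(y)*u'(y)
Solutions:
 u(y) = C1*exp(8*Integral(1/acos(y), y)/9)


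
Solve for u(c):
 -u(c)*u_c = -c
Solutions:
 u(c) = -sqrt(C1 + c^2)
 u(c) = sqrt(C1 + c^2)


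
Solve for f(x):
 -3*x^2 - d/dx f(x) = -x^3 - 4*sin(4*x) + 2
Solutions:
 f(x) = C1 + x^4/4 - x^3 - 2*x - cos(4*x)


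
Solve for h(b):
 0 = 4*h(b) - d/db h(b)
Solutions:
 h(b) = C1*exp(4*b)


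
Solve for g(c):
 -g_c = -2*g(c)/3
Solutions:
 g(c) = C1*exp(2*c/3)


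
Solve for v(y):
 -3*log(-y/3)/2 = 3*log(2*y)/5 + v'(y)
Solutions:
 v(y) = C1 - 21*y*log(y)/10 + 3*y*(-2*log(2) + 5*log(3) + 7 - 5*I*pi)/10


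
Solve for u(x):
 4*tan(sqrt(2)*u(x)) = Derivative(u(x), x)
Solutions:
 u(x) = sqrt(2)*(pi - asin(C1*exp(4*sqrt(2)*x)))/2
 u(x) = sqrt(2)*asin(C1*exp(4*sqrt(2)*x))/2


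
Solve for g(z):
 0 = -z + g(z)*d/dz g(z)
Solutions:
 g(z) = -sqrt(C1 + z^2)
 g(z) = sqrt(C1 + z^2)


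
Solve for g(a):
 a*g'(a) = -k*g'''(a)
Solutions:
 g(a) = C1 + Integral(C2*airyai(a*(-1/k)^(1/3)) + C3*airybi(a*(-1/k)^(1/3)), a)


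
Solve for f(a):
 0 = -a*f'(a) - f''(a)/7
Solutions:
 f(a) = C1 + C2*erf(sqrt(14)*a/2)


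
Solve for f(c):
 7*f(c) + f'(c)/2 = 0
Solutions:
 f(c) = C1*exp(-14*c)


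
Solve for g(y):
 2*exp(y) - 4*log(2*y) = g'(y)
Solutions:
 g(y) = C1 - 4*y*log(y) + 4*y*(1 - log(2)) + 2*exp(y)


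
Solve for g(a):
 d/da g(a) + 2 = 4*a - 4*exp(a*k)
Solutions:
 g(a) = C1 + 2*a^2 - 2*a - 4*exp(a*k)/k


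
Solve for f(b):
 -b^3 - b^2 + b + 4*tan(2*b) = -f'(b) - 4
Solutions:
 f(b) = C1 + b^4/4 + b^3/3 - b^2/2 - 4*b + 2*log(cos(2*b))


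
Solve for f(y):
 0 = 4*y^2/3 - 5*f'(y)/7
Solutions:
 f(y) = C1 + 28*y^3/45


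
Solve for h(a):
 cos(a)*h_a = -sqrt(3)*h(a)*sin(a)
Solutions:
 h(a) = C1*cos(a)^(sqrt(3))


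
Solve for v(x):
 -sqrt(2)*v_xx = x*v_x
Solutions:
 v(x) = C1 + C2*erf(2^(1/4)*x/2)


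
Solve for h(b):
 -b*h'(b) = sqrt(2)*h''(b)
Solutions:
 h(b) = C1 + C2*erf(2^(1/4)*b/2)


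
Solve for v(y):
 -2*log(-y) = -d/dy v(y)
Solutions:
 v(y) = C1 + 2*y*log(-y) - 2*y


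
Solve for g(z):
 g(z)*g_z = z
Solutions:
 g(z) = -sqrt(C1 + z^2)
 g(z) = sqrt(C1 + z^2)


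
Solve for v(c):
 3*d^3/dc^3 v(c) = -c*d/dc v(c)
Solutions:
 v(c) = C1 + Integral(C2*airyai(-3^(2/3)*c/3) + C3*airybi(-3^(2/3)*c/3), c)


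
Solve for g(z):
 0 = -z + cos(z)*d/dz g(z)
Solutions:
 g(z) = C1 + Integral(z/cos(z), z)


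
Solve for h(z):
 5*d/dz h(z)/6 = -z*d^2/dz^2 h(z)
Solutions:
 h(z) = C1 + C2*z^(1/6)


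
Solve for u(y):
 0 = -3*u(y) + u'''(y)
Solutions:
 u(y) = C3*exp(3^(1/3)*y) + (C1*sin(3^(5/6)*y/2) + C2*cos(3^(5/6)*y/2))*exp(-3^(1/3)*y/2)


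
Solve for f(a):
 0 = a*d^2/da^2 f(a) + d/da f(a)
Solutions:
 f(a) = C1 + C2*log(a)


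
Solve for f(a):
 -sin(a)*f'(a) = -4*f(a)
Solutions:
 f(a) = C1*(cos(a)^2 - 2*cos(a) + 1)/(cos(a)^2 + 2*cos(a) + 1)


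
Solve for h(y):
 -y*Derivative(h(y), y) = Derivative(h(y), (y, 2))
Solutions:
 h(y) = C1 + C2*erf(sqrt(2)*y/2)


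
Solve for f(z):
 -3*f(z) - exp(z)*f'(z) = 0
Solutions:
 f(z) = C1*exp(3*exp(-z))


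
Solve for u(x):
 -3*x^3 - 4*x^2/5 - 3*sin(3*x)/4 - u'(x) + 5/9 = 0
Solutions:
 u(x) = C1 - 3*x^4/4 - 4*x^3/15 + 5*x/9 + cos(3*x)/4


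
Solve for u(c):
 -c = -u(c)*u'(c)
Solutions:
 u(c) = -sqrt(C1 + c^2)
 u(c) = sqrt(C1 + c^2)


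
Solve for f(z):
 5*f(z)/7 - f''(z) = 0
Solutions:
 f(z) = C1*exp(-sqrt(35)*z/7) + C2*exp(sqrt(35)*z/7)


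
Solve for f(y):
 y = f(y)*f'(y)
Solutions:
 f(y) = -sqrt(C1 + y^2)
 f(y) = sqrt(C1 + y^2)


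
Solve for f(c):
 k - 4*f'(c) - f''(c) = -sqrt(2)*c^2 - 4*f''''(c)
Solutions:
 f(c) = C1 + C2*exp(-3^(1/3)*c*(3^(1/3)/(sqrt(1293) + 36)^(1/3) + (sqrt(1293) + 36)^(1/3))/12)*sin(3^(1/6)*c*(-3^(2/3)*(sqrt(1293) + 36)^(1/3) + 3/(sqrt(1293) + 36)^(1/3))/12) + C3*exp(-3^(1/3)*c*(3^(1/3)/(sqrt(1293) + 36)^(1/3) + (sqrt(1293) + 36)^(1/3))/12)*cos(3^(1/6)*c*(-3^(2/3)*(sqrt(1293) + 36)^(1/3) + 3/(sqrt(1293) + 36)^(1/3))/12) + C4*exp(3^(1/3)*c*(3^(1/3)/(sqrt(1293) + 36)^(1/3) + (sqrt(1293) + 36)^(1/3))/6) + sqrt(2)*c^3/12 - sqrt(2)*c^2/16 + c*k/4 + sqrt(2)*c/32


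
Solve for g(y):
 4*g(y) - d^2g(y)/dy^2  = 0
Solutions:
 g(y) = C1*exp(-2*y) + C2*exp(2*y)


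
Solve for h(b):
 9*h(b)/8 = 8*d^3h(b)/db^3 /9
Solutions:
 h(b) = C3*exp(3*3^(1/3)*b/4) + (C1*sin(3*3^(5/6)*b/8) + C2*cos(3*3^(5/6)*b/8))*exp(-3*3^(1/3)*b/8)


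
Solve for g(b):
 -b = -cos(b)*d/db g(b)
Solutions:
 g(b) = C1 + Integral(b/cos(b), b)


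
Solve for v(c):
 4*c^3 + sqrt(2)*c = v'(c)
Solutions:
 v(c) = C1 + c^4 + sqrt(2)*c^2/2


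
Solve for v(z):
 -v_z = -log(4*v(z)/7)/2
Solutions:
 -2*Integral(1/(log(_y) - log(7) + 2*log(2)), (_y, v(z))) = C1 - z


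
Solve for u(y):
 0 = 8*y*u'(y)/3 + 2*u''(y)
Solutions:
 u(y) = C1 + C2*erf(sqrt(6)*y/3)


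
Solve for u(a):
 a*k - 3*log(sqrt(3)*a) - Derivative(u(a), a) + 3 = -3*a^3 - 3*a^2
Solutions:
 u(a) = C1 + 3*a^4/4 + a^3 + a^2*k/2 - 3*a*log(a) - 3*a*log(3)/2 + 6*a


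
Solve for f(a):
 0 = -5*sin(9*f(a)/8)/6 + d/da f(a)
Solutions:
 -5*a/6 + 4*log(cos(9*f(a)/8) - 1)/9 - 4*log(cos(9*f(a)/8) + 1)/9 = C1


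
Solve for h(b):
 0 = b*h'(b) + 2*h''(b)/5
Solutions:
 h(b) = C1 + C2*erf(sqrt(5)*b/2)


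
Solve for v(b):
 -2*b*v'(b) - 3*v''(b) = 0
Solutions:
 v(b) = C1 + C2*erf(sqrt(3)*b/3)


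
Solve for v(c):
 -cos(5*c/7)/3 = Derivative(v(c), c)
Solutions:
 v(c) = C1 - 7*sin(5*c/7)/15


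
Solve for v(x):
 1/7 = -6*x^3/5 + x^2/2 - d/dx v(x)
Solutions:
 v(x) = C1 - 3*x^4/10 + x^3/6 - x/7


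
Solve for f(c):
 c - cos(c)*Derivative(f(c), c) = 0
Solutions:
 f(c) = C1 + Integral(c/cos(c), c)


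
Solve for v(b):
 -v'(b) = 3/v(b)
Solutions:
 v(b) = -sqrt(C1 - 6*b)
 v(b) = sqrt(C1 - 6*b)


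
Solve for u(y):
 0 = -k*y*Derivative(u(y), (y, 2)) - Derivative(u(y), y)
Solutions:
 u(y) = C1 + y^(((re(k) - 1)*re(k) + im(k)^2)/(re(k)^2 + im(k)^2))*(C2*sin(log(y)*Abs(im(k))/(re(k)^2 + im(k)^2)) + C3*cos(log(y)*im(k)/(re(k)^2 + im(k)^2)))


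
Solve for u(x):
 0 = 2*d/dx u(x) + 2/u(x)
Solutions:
 u(x) = -sqrt(C1 - 2*x)
 u(x) = sqrt(C1 - 2*x)


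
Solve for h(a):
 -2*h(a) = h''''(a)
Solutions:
 h(a) = (C1*sin(2^(3/4)*a/2) + C2*cos(2^(3/4)*a/2))*exp(-2^(3/4)*a/2) + (C3*sin(2^(3/4)*a/2) + C4*cos(2^(3/4)*a/2))*exp(2^(3/4)*a/2)


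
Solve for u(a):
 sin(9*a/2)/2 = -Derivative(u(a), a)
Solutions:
 u(a) = C1 + cos(9*a/2)/9


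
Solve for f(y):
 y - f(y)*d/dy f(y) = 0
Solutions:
 f(y) = -sqrt(C1 + y^2)
 f(y) = sqrt(C1 + y^2)


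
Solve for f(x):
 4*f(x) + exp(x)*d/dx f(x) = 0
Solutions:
 f(x) = C1*exp(4*exp(-x))


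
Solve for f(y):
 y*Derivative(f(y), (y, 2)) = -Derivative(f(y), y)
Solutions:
 f(y) = C1 + C2*log(y)


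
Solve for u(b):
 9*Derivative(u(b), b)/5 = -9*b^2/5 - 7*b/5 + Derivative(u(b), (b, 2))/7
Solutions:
 u(b) = C1 + C2*exp(63*b/5) - b^3/3 - 59*b^2/126 - 295*b/3969


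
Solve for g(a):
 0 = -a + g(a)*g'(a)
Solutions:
 g(a) = -sqrt(C1 + a^2)
 g(a) = sqrt(C1 + a^2)


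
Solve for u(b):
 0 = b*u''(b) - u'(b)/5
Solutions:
 u(b) = C1 + C2*b^(6/5)


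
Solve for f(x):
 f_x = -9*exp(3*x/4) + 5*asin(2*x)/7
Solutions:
 f(x) = C1 + 5*x*asin(2*x)/7 + 5*sqrt(1 - 4*x^2)/14 - 12*exp(3*x/4)


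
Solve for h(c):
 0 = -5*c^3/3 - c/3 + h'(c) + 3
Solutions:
 h(c) = C1 + 5*c^4/12 + c^2/6 - 3*c


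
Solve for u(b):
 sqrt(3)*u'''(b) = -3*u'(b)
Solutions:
 u(b) = C1 + C2*sin(3^(1/4)*b) + C3*cos(3^(1/4)*b)


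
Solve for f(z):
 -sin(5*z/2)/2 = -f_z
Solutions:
 f(z) = C1 - cos(5*z/2)/5


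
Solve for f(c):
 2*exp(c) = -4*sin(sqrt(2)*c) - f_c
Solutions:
 f(c) = C1 - 2*exp(c) + 2*sqrt(2)*cos(sqrt(2)*c)


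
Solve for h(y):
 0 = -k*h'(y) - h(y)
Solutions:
 h(y) = C1*exp(-y/k)


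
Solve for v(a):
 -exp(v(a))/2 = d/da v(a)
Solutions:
 v(a) = log(1/(C1 + a)) + log(2)


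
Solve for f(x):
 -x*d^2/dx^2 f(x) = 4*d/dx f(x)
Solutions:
 f(x) = C1 + C2/x^3


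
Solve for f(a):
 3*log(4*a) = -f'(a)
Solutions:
 f(a) = C1 - 3*a*log(a) - a*log(64) + 3*a


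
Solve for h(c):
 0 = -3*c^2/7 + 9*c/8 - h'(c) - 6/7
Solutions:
 h(c) = C1 - c^3/7 + 9*c^2/16 - 6*c/7


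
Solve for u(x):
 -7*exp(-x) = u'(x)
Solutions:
 u(x) = C1 + 7*exp(-x)


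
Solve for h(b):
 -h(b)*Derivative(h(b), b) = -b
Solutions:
 h(b) = -sqrt(C1 + b^2)
 h(b) = sqrt(C1 + b^2)


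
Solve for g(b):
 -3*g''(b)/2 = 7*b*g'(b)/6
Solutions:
 g(b) = C1 + C2*erf(sqrt(14)*b/6)


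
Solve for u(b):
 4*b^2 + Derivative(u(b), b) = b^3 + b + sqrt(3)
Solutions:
 u(b) = C1 + b^4/4 - 4*b^3/3 + b^2/2 + sqrt(3)*b


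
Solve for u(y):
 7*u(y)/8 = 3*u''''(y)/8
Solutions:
 u(y) = C1*exp(-3^(3/4)*7^(1/4)*y/3) + C2*exp(3^(3/4)*7^(1/4)*y/3) + C3*sin(3^(3/4)*7^(1/4)*y/3) + C4*cos(3^(3/4)*7^(1/4)*y/3)


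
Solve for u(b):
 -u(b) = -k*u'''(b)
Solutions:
 u(b) = C1*exp(b*(1/k)^(1/3)) + C2*exp(b*(-1 + sqrt(3)*I)*(1/k)^(1/3)/2) + C3*exp(-b*(1 + sqrt(3)*I)*(1/k)^(1/3)/2)


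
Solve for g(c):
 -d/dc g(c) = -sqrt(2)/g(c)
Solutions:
 g(c) = -sqrt(C1 + 2*sqrt(2)*c)
 g(c) = sqrt(C1 + 2*sqrt(2)*c)


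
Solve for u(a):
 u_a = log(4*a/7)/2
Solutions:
 u(a) = C1 + a*log(a)/2 - a*log(7)/2 - a/2 + a*log(2)


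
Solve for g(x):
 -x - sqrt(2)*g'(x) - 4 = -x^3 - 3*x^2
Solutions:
 g(x) = C1 + sqrt(2)*x^4/8 + sqrt(2)*x^3/2 - sqrt(2)*x^2/4 - 2*sqrt(2)*x


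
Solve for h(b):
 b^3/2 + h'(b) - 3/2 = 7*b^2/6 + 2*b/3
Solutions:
 h(b) = C1 - b^4/8 + 7*b^3/18 + b^2/3 + 3*b/2


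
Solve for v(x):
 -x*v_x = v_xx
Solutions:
 v(x) = C1 + C2*erf(sqrt(2)*x/2)


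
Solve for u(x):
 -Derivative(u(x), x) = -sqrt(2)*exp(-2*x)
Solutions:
 u(x) = C1 - sqrt(2)*exp(-2*x)/2
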